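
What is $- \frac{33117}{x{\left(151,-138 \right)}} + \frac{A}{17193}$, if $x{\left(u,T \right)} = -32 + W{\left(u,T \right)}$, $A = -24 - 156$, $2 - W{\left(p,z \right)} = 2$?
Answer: $\frac{189791607}{183392} \approx 1034.9$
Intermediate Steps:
$W{\left(p,z \right)} = 0$ ($W{\left(p,z \right)} = 2 - 2 = 0$)
$A = -180$ ($A = -24 - 156 = -180$)
$x{\left(u,T \right)} = -32$ ($x{\left(u,T \right)} = -32 + 0 = -32$)
$- \frac{33117}{x{\left(151,-138 \right)}} + \frac{A}{17193} = - \frac{33117}{-32} - \frac{180}{17193} = \left(-33117\right) \left(- \frac{1}{32}\right) - \frac{60}{5731} = \frac{33117}{32} - \frac{60}{5731} = \frac{189791607}{183392}$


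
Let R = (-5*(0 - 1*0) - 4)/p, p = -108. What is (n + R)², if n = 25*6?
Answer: 16410601/729 ≈ 22511.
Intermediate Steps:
n = 150
R = 1/27 (R = (-5*(0 - 1*0) - 4)/(-108) = (-5*(0 + 0) - 4)*(-1/108) = (-5*0 - 4)*(-1/108) = (0 - 4)*(-1/108) = -4*(-1/108) = 1/27 ≈ 0.037037)
(n + R)² = (150 + 1/27)² = (4051/27)² = 16410601/729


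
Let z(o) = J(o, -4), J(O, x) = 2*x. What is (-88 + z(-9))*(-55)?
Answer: 5280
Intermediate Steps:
z(o) = -8 (z(o) = 2*(-4) = -8)
(-88 + z(-9))*(-55) = (-88 - 8)*(-55) = -96*(-55) = 5280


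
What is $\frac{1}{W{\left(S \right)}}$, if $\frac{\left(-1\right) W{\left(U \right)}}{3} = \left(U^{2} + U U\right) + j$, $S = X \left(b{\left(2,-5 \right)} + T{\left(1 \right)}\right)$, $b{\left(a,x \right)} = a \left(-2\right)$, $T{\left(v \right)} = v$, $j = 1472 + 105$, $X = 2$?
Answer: $- \frac{1}{4947} \approx -0.00020214$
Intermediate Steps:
$j = 1577$
$b{\left(a,x \right)} = - 2 a$
$S = -6$ ($S = 2 \left(\left(-2\right) 2 + 1\right) = 2 \left(-4 + 1\right) = 2 \left(-3\right) = -6$)
$W{\left(U \right)} = -4731 - 6 U^{2}$ ($W{\left(U \right)} = - 3 \left(\left(U^{2} + U U\right) + 1577\right) = - 3 \left(\left(U^{2} + U^{2}\right) + 1577\right) = - 3 \left(2 U^{2} + 1577\right) = - 3 \left(1577 + 2 U^{2}\right) = -4731 - 6 U^{2}$)
$\frac{1}{W{\left(S \right)}} = \frac{1}{-4731 - 6 \left(-6\right)^{2}} = \frac{1}{-4731 - 216} = \frac{1}{-4947} = - \frac{1}{4947}$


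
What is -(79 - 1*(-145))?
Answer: -224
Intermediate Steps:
-(79 - 1*(-145)) = -(79 + 145) = -1*224 = -224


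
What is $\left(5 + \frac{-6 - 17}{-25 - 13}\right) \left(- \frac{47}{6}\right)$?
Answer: $- \frac{3337}{76} \approx -43.908$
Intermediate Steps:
$\left(5 + \frac{-6 - 17}{-25 - 13}\right) \left(- \frac{47}{6}\right) = \left(5 - \frac{23}{-38}\right) \left(\left(-47\right) \frac{1}{6}\right) = \left(5 - - \frac{23}{38}\right) \left(- \frac{47}{6}\right) = \left(5 + \frac{23}{38}\right) \left(- \frac{47}{6}\right) = \frac{213}{38} \left(- \frac{47}{6}\right) = - \frac{3337}{76}$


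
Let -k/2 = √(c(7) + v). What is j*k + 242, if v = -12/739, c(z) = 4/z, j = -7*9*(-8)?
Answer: 242 - 288*√3714214/739 ≈ -509.07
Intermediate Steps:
j = 504 (j = -63*(-8) = 504)
v = -12/739 (v = -12*1/739 = -12/739 ≈ -0.016238)
k = -4*√3714214/5173 (k = -2*√(4/7 - 12/739) = -4*√3714214/5173 ≈ -1.4902)
j*k + 242 = 504*(-4*√3714214/5173) + 242 = -288*√3714214/739 + 242 = 242 - 288*√3714214/739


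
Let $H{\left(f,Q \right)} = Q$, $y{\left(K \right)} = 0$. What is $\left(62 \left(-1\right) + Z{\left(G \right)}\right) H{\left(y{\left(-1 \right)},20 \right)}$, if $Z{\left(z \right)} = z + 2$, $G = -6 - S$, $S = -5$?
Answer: $-1220$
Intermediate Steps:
$G = -1$ ($G = -6 - -5 = -6 + 5 = -1$)
$Z{\left(z \right)} = 2 + z$
$\left(62 \left(-1\right) + Z{\left(G \right)}\right) H{\left(y{\left(-1 \right)},20 \right)} = \left(62 \left(-1\right) + \left(2 - 1\right)\right) 20 = \left(-62 + 1\right) 20 = \left(-61\right) 20 = -1220$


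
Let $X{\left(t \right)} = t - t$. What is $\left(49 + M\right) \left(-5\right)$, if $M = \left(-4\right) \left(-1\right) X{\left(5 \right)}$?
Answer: $-245$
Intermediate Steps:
$X{\left(t \right)} = 0$
$M = 0$ ($M = \left(-4\right) \left(-1\right) 0 = 4 \cdot 0 = 0$)
$\left(49 + M\right) \left(-5\right) = \left(49 + 0\right) \left(-5\right) = 49 \left(-5\right) = -245$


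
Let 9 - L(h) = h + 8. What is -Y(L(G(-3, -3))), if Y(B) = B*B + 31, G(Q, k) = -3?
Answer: -47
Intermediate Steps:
L(h) = 1 - h (L(h) = 9 - (h + 8) = 9 - (8 + h) = 9 + (-8 - h) = 1 - h)
Y(B) = 31 + B² (Y(B) = B² + 31 = 31 + B²)
-Y(L(G(-3, -3))) = -(31 + (1 - 1*(-3))²) = -(31 + (1 + 3)²) = -(31 + 4²) = -(31 + 16) = -1*47 = -47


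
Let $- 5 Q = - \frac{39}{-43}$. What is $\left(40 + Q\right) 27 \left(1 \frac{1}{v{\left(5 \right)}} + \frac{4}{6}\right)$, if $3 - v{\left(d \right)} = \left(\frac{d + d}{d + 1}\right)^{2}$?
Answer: $\frac{2388519}{430} \approx 5554.7$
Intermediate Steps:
$v{\left(d \right)} = 3 - \frac{4 d^{2}}{\left(1 + d\right)^{2}}$ ($v{\left(d \right)} = 3 - \left(\frac{d + d}{d + 1}\right)^{2} = 3 - \left(\frac{2 d}{1 + d}\right)^{2} = 3 - \frac{4 d^{2}}{\left(1 + d\right)^{2}}$)
$Q = - \frac{39}{215}$ ($Q = - \frac{\left(-39\right) \frac{1}{-43}}{5} = - \frac{\left(-39\right) \left(- \frac{1}{43}\right)}{5} = \left(- \frac{1}{5}\right) \frac{39}{43} = - \frac{39}{215} \approx -0.1814$)
$\left(40 + Q\right) 27 \left(1 \frac{1}{v{\left(5 \right)}} + \frac{4}{6}\right) = \left(40 - \frac{39}{215}\right) 27 \left(1 \frac{1}{3 - \frac{4 \cdot 5^{2}}{\left(1 + 5\right)^{2}}} + \frac{4}{6}\right) = \frac{8561}{215} \cdot 27 \left(1 \frac{1}{3 - \frac{100}{36}} + 4 \cdot \frac{1}{6}\right) = \frac{231147 \left(1 \frac{1}{3 - 100 \cdot \frac{1}{36}} + \frac{2}{3}\right)}{215} = \frac{231147 \left(1 \frac{1}{3 - \frac{25}{9}} + \frac{2}{3}\right)}{215} = \frac{231147 \left(1 \frac{1}{\frac{2}{9}} + \frac{2}{3}\right)}{215} = \frac{231147 \left(1 \cdot \frac{9}{2} + \frac{2}{3}\right)}{215} = \frac{231147 \left(\frac{9}{2} + \frac{2}{3}\right)}{215} = \frac{231147}{215} \cdot \frac{31}{6} = \frac{2388519}{430}$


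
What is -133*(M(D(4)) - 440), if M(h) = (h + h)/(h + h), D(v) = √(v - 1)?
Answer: 58387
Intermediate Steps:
D(v) = √(-1 + v)
M(h) = 1 (M(h) = (2*h)/((2*h)) = (2*h)*(1/(2*h)) = 1)
-133*(M(D(4)) - 440) = -133*(1 - 440) = -133*(-439) = 58387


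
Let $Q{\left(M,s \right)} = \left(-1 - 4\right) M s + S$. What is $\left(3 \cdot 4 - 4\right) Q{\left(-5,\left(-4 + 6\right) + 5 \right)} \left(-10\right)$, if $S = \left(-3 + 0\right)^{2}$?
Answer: $-14720$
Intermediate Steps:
$S = 9$ ($S = \left(-3\right)^{2} = 9$)
$Q{\left(M,s \right)} = 9 - 5 M s$ ($Q{\left(M,s \right)} = \left(-1 - 4\right) M s + 9 = - 5 M s + 9 = 9 - 5 M s$)
$\left(3 \cdot 4 - 4\right) Q{\left(-5,\left(-4 + 6\right) + 5 \right)} \left(-10\right) = \left(3 \cdot 4 - 4\right) \left(9 - - 25 \left(\left(-4 + 6\right) + 5\right)\right) \left(-10\right) = \left(12 - 4\right) \left(9 - - 25 \left(2 + 5\right)\right) \left(-10\right) = 8 \left(9 - \left(-25\right) 7\right) \left(-10\right) = 8 \left(9 + 175\right) \left(-10\right) = 8 \cdot 184 \left(-10\right) = 1472 \left(-10\right) = -14720$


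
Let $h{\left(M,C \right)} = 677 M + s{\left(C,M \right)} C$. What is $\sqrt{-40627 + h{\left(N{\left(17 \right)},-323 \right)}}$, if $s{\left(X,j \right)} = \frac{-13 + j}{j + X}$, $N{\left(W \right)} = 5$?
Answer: $\frac{i \sqrt{941720430}}{159} \approx 193.0 i$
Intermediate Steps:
$s{\left(X,j \right)} = \frac{-13 + j}{X + j}$
$h{\left(M,C \right)} = 677 M + \frac{C \left(-13 + M\right)}{C + M}$ ($h{\left(M,C \right)} = 677 M + \frac{-13 + M}{C + M} C = 677 M + \frac{C \left(-13 + M\right)}{C + M}$)
$\sqrt{-40627 + h{\left(N{\left(17 \right)},-323 \right)}} = \sqrt{-40627 + \frac{- 323 \left(-13 + 5\right) + 677 \cdot 5 \left(-323 + 5\right)}{-323 + 5}} = \sqrt{-40627 + \frac{\left(-323\right) \left(-8\right) + 677 \cdot 5 \left(-318\right)}{-318}} = \sqrt{-40627 - \frac{2584 - 1076430}{318}} = \sqrt{-40627 - - \frac{536923}{159}} = \sqrt{-40627 + \frac{536923}{159}} = \sqrt{- \frac{5922770}{159}} = \frac{i \sqrt{941720430}}{159}$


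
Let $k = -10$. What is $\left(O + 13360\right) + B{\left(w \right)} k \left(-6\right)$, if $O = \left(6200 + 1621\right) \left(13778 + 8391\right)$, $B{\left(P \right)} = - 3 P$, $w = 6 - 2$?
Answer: $173396389$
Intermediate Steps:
$w = 4$ ($w = 6 - 2 = 4$)
$O = 173383749$ ($O = 7821 \cdot 22169 = 173383749$)
$\left(O + 13360\right) + B{\left(w \right)} k \left(-6\right) = \left(173383749 + 13360\right) + \left(-3\right) 4 \left(-10\right) \left(-6\right) = 173397109 + \left(-12\right) \left(-10\right) \left(-6\right) = 173397109 + 120 \left(-6\right) = 173397109 - 720 = 173396389$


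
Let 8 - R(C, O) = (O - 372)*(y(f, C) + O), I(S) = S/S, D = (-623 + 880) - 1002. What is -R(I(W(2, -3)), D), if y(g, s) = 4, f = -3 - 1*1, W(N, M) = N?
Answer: 827689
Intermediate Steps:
D = -745 (D = 257 - 1002 = -745)
I(S) = 1
f = -4 (f = -3 - 1 = -4)
R(C, O) = 8 - (-372 + O)*(4 + O) (R(C, O) = 8 - (O - 372)*(4 + O) = 8 - (-372 + O)*(4 + O))
-R(I(W(2, -3)), D) = -(1496 - 1*(-745)² + 368*(-745)) = -(1496 - 1*555025 - 274160) = -(1496 - 555025 - 274160) = -1*(-827689) = 827689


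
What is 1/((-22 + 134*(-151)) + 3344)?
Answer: -1/16912 ≈ -5.9130e-5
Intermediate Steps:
1/((-22 + 134*(-151)) + 3344) = 1/((-22 - 20234) + 3344) = 1/(-20256 + 3344) = 1/(-16912) = -1/16912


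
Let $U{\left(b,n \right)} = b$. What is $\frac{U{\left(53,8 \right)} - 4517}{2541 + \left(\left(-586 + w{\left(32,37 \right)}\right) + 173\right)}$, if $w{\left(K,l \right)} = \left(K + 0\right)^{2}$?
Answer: $- \frac{279}{197} \approx -1.4162$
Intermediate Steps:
$w{\left(K,l \right)} = K^{2}$
$\frac{U{\left(53,8 \right)} - 4517}{2541 + \left(\left(-586 + w{\left(32,37 \right)}\right) + 173\right)} = \frac{53 - 4517}{2541 + \left(\left(-586 + 32^{2}\right) + 173\right)} = - \frac{4464}{2541 + \left(\left(-586 + 1024\right) + 173\right)} = - \frac{4464}{2541 + \left(438 + 173\right)} = - \frac{4464}{2541 + 611} = - \frac{4464}{3152} = \left(-4464\right) \frac{1}{3152} = - \frac{279}{197}$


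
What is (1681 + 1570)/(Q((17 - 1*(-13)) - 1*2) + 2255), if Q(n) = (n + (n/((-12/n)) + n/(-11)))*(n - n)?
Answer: 3251/2255 ≈ 1.4417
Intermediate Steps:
Q(n) = 0 (Q(n) = (n + (n*(-n/12) + n*(-1/11)))*0 = (n + (-n²/12 - n/11))*0 = (n + (-n/11 - n²/12))*0 = (-n²/12 + 10*n/11)*0 = 0)
(1681 + 1570)/(Q((17 - 1*(-13)) - 1*2) + 2255) = (1681 + 1570)/(0 + 2255) = 3251/2255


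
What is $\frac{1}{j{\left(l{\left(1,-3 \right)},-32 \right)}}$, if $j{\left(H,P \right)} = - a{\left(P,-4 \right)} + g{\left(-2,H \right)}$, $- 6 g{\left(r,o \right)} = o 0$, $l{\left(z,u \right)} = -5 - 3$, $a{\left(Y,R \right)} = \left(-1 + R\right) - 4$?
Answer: $\frac{1}{9} \approx 0.11111$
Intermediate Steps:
$a{\left(Y,R \right)} = -5 + R$
$l{\left(z,u \right)} = -8$
$g{\left(r,o \right)} = 0$ ($g{\left(r,o \right)} = - \frac{o 0}{6} = \left(- \frac{1}{6}\right) 0 = 0$)
$j{\left(H,P \right)} = 9$ ($j{\left(H,P \right)} = - (-5 - 4) + 0 = \left(-1\right) \left(-9\right) + 0 = 9 + 0 = 9$)
$\frac{1}{j{\left(l{\left(1,-3 \right)},-32 \right)}} = \frac{1}{9}$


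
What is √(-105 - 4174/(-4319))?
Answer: I*√1940617399/4319 ≈ 10.2*I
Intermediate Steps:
√(-105 - 4174/(-4319)) = √(-105 - 4174*(-1/4319)) = √(-105 + 4174/4319) = √(-449321/4319) = I*√1940617399/4319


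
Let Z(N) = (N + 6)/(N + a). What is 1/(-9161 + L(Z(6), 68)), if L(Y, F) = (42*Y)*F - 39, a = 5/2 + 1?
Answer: -19/106256 ≈ -0.00017881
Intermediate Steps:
a = 7/2 (a = 5*(½) + 1 = 5/2 + 1 = 7/2 ≈ 3.5000)
Z(N) = (6 + N)/(7/2 + N) (Z(N) = (N + 6)/(N + 7/2) = (6 + N)/(7/2 + N))
L(Y, F) = -39 + 42*F*Y (L(Y, F) = 42*F*Y - 39 = -39 + 42*F*Y)
1/(-9161 + L(Z(6), 68)) = 1/(-9161 + (-39 + 42*68*(2*(6 + 6)/(7 + 2*6)))) = 1/(-9161 + (-39 + 42*68*(2*12/(7 + 12)))) = 1/(-9161 + (-39 + 42*68*(2*12/19))) = 1/(-9161 + (-39 + 42*68*(2*(1/19)*12))) = 1/(-9161 + (-39 + 42*68*(24/19))) = 1/(-9161 + (-39 + 68544/19)) = 1/(-9161 + 67803/19) = 1/(-106256/19) = -19/106256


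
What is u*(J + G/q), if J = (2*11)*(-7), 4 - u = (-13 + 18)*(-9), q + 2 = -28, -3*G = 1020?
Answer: -20972/3 ≈ -6990.7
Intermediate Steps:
G = -340 (G = -⅓*1020 = -340)
q = -30 (q = -2 - 28 = -30)
u = 49 (u = 4 - (-13 + 18)*(-9) = 4 - 5*(-9) = 4 - 1*(-45) = 4 + 45 = 49)
J = -154 (J = 22*(-7) = -154)
u*(J + G/q) = 49*(-154 - 340/(-30)) = 49*(-154 - 340*(-1/30)) = 49*(-154 + 34/3) = 49*(-428/3) = -20972/3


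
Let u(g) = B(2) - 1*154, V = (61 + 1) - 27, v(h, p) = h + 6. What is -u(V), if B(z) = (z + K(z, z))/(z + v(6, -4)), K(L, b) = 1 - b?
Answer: 2155/14 ≈ 153.93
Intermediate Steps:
v(h, p) = 6 + h
B(z) = 1/(12 + z) (B(z) = (z + (1 - z))/(z + (6 + 6)) = 1/(z + 12) = 1/(12 + z))
V = 35 (V = 62 - 27 = 35)
u(g) = -2155/14 (u(g) = 1/(12 + 2) - 1*154 = 1/14 - 154 = -2155/14)
-u(V) = -1*(-2155/14) = 2155/14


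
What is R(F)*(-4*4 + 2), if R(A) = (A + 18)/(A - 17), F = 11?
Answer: 203/3 ≈ 67.667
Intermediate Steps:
R(A) = (18 + A)/(-17 + A)
R(F)*(-4*4 + 2) = ((18 + 11)/(-17 + 11))*(-4*4 + 2) = (29/(-6))*(-16 + 2) = -⅙*29*(-14) = -29/6*(-14) = 203/3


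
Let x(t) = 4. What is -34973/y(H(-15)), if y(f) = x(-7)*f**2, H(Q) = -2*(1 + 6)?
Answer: -34973/784 ≈ -44.608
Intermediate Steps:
H(Q) = -14 (H(Q) = -2*7 = -14)
y(f) = 4*f**2
-34973/y(H(-15)) = -34973/(4*(-14)**2) = -34973/(4*196) = -34973/784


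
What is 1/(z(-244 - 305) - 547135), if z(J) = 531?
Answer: -1/546604 ≈ -1.8295e-6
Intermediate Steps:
1/(z(-244 - 305) - 547135) = 1/(531 - 547135) = 1/(-546604) = -1/546604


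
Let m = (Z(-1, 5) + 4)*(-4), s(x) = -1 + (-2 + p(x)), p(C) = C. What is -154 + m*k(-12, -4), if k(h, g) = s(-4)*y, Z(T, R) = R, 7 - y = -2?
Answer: 2114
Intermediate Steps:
y = 9 (y = 7 - 1*(-2) = 7 + 2 = 9)
s(x) = -3 + x (s(x) = -1 + (-2 + x) = -3 + x)
m = -36 (m = (5 + 4)*(-4) = 9*(-4) = -36)
k(h, g) = -63 (k(h, g) = (-3 - 4)*9 = -7*9 = -63)
-154 + m*k(-12, -4) = -154 - 36*(-63) = -154 + 2268 = 2114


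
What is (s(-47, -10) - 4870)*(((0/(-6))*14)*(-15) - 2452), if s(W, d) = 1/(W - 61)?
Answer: 322414093/27 ≈ 1.1941e+7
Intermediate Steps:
s(W, d) = 1/(-61 + W)
(s(-47, -10) - 4870)*(((0/(-6))*14)*(-15) - 2452) = (1/(-61 - 47) - 4870)*(((0/(-6))*14)*(-15) - 2452) = (1/(-108) - 4870)*(((0*(-⅙))*14)*(-15) - 2452) = (-1/108 - 4870)*((0*14)*(-15) - 2452) = -525961*(0*(-15) - 2452)/108 = -525961*(0 - 2452)/108 = -525961/108*(-2452) = 322414093/27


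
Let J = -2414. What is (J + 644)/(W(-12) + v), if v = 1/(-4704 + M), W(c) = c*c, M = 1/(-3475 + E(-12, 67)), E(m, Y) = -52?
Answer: -29366085930/2389101769 ≈ -12.292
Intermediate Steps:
M = -1/3527 (M = 1/(-3475 - 52) = 1/(-3527) = -1/3527 ≈ -0.00028353)
W(c) = c**2
v = -3527/16591009 (v = 1/(-4704 - 1/3527) = 1/(-16591009/3527) = -3527/16591009 ≈ -0.00021259)
(J + 644)/(W(-12) + v) = (-2414 + 644)/((-12)**2 - 3527/16591009) = -1770/(144 - 3527/16591009) = -1770/2389101769/16591009 = -1770*16591009/2389101769 = -29366085930/2389101769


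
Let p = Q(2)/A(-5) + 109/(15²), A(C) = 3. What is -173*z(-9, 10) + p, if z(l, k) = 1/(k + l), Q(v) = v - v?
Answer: -38816/225 ≈ -172.52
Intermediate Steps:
Q(v) = 0
p = 109/225 (p = 0/3 + 109/(15²) = 0*(⅓) + 109/225 = 0 + 109*(1/225) = 0 + 109/225 = 109/225 ≈ 0.48444)
-173*z(-9, 10) + p = -173/(10 - 9) + 109/225 = -173/1 + 109/225 = -173*1 + 109/225 = -173 + 109/225 = -38816/225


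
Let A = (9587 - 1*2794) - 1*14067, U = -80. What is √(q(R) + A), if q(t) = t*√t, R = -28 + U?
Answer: √(-7274 - 648*I*√3) ≈ 6.5605 - 85.54*I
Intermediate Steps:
A = -7274 (A = (9587 - 2794) - 14067 = 6793 - 14067 = -7274)
R = -108 (R = -28 - 80 = -108)
q(t) = t^(3/2)
√(q(R) + A) = √((-108)^(3/2) - 7274) = √(-648*I*√3 - 7274) = √(-7274 - 648*I*√3)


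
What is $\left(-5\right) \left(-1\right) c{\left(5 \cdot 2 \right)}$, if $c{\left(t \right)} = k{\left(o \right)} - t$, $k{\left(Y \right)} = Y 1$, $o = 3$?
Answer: $-35$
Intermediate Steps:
$k{\left(Y \right)} = Y$
$c{\left(t \right)} = 3 - t$
$\left(-5\right) \left(-1\right) c{\left(5 \cdot 2 \right)} = \left(-5\right) \left(-1\right) \left(3 - 5 \cdot 2\right) = 5 \left(3 - 10\right) = 5 \left(-7\right) = -35$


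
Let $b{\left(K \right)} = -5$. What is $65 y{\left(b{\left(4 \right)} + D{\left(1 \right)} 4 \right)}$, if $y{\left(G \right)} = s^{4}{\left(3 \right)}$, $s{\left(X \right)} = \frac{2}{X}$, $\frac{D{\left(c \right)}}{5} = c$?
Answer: $\frac{1040}{81} \approx 12.84$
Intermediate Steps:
$D{\left(c \right)} = 5 c$
$y{\left(G \right)} = \frac{16}{81}$ ($y{\left(G \right)} = \left(\frac{2}{3}\right)^{4} = \frac{16}{81}$)
$65 y{\left(b{\left(4 \right)} + D{\left(1 \right)} 4 \right)} = 65 \cdot \frac{16}{81} = \frac{1040}{81}$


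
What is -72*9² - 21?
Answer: -5853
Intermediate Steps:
-72*9² - 21 = -72*81 - 21 = -5832 - 21 = -5853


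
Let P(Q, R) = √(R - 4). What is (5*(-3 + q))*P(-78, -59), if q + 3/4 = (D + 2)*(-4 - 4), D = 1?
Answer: -1665*I*√7/4 ≈ -1101.3*I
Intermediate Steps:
q = -99/4 (q = -¾ + (1 + 2)*(-4 - 4) = -¾ + 3*(-8) = -¾ - 24 = -99/4 ≈ -24.750)
P(Q, R) = √(-4 + R)
(5*(-3 + q))*P(-78, -59) = (5*(-3 - 99/4))*√(-4 - 59) = (5*(-111/4))*√(-63) = -1665*I*√7/4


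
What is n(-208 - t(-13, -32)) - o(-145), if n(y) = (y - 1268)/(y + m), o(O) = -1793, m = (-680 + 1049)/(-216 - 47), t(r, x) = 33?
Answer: 114704203/63752 ≈ 1799.2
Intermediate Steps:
m = -369/263 (m = 369/(-263) = 369*(-1/263) = -369/263 ≈ -1.4030)
n(y) = (-1268 + y)/(-369/263 + y) (n(y) = (y - 1268)/(y - 369/263) = (-1268 + y)/(-369/263 + y))
n(-208 - t(-13, -32)) - o(-145) = 263*(-1268 + (-208 - 1*33))/(-369 + 263*(-208 - 1*33)) - 1*(-1793) = 263*(-1268 + (-208 - 33))/(-369 + 263*(-208 - 33)) + 1793 = 263*(-1268 - 241)/(-369 + 263*(-241)) + 1793 = 263*(-1509)/(-369 - 63383) + 1793 = 263*(-1509)/(-63752) + 1793 = 263*(-1/63752)*(-1509) + 1793 = 396867/63752 + 1793 = 114704203/63752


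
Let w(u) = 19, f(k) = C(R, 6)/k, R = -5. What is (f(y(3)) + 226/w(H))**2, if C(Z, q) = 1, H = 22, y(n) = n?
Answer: 485809/3249 ≈ 149.53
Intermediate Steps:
f(k) = 1/k
(f(y(3)) + 226/w(H))**2 = (1/3 + 226/19)**2 = (697/57)**2 = 485809/3249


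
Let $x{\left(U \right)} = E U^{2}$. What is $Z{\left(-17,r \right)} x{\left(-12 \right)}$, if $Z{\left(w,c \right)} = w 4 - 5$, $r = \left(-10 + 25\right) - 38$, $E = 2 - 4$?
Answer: $21024$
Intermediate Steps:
$E = -2$
$r = -23$ ($r = 15 - 38 = -23$)
$x{\left(U \right)} = - 2 U^{2}$
$Z{\left(w,c \right)} = -5 + 4 w$ ($Z{\left(w,c \right)} = 4 w - 5 = -5 + 4 w$)
$Z{\left(-17,r \right)} x{\left(-12 \right)} = \left(-5 + 4 \left(-17\right)\right) \left(- 2 \left(-12\right)^{2}\right) = \left(-5 - 68\right) \left(\left(-2\right) 144\right) = \left(-73\right) \left(-288\right) = 21024$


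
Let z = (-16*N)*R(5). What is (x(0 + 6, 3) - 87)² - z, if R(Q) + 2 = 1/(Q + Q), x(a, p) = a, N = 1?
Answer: 32653/5 ≈ 6530.6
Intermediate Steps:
R(Q) = -2 + 1/(2*Q) (R(Q) = -2 + 1/(Q + Q) = -2 + 1/(2*Q))
z = 152/5 (z = (-16*1)*(-2 + (½)/5) = -16*(-2 + (½)*(⅕)) = -16*(-2 + ⅒) = -16*(-19/10) = 152/5 ≈ 30.400)
(x(0 + 6, 3) - 87)² - z = ((0 + 6) - 87)² - 1*152/5 = (6 - 87)² - 152/5 = (-81)² - 152/5 = 6561 - 152/5 = 32653/5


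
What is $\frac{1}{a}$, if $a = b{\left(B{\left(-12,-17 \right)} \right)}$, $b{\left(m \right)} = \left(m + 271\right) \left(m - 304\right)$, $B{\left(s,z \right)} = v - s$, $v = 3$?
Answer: $- \frac{1}{82654} \approx -1.2099 \cdot 10^{-5}$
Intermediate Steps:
$B{\left(s,z \right)} = 3 - s$
$b{\left(m \right)} = \left(-304 + m\right) \left(271 + m\right)$ ($b{\left(m \right)} = \left(271 + m\right) \left(-304 + m\right) = \left(-304 + m\right) \left(271 + m\right)$)
$a = -82654$ ($a = -82384 + \left(3 - -12\right)^{2} - 33 \left(3 - -12\right) = -82384 + \left(3 + 12\right)^{2} - 33 \left(3 + 12\right) = -82384 + 15^{2} - 495 = -82384 + 225 - 495 = -82654$)
$\frac{1}{a} = \frac{1}{-82654} = - \frac{1}{82654}$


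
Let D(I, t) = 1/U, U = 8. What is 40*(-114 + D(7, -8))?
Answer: -4555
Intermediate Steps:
D(I, t) = ⅛ (D(I, t) = 1/8 = ⅛)
40*(-114 + D(7, -8)) = 40*(-114 + ⅛) = 40*(-911/8) = -4555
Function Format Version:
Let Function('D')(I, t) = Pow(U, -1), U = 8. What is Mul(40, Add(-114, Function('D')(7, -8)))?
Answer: -4555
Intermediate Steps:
Function('D')(I, t) = Rational(1, 8) (Function('D')(I, t) = Pow(8, -1) = Rational(1, 8))
Mul(40, Add(-114, Function('D')(7, -8))) = Mul(40, Add(-114, Rational(1, 8))) = Mul(40, Rational(-911, 8)) = -4555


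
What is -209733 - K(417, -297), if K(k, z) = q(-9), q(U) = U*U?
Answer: -209814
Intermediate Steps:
q(U) = U²
K(k, z) = 81 (K(k, z) = (-9)² = 81)
-209733 - K(417, -297) = -209733 - 1*81 = -209733 - 81 = -209814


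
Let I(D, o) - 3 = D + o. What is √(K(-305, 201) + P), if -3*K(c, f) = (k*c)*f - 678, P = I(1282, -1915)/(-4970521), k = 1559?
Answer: √787095925226512279661/4970521 ≈ 5644.3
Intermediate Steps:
I(D, o) = 3 + D + o (I(D, o) = 3 + (D + o) = 3 + D + o)
P = 630/4970521 (P = (3 + 1282 - 1915)/(-4970521) = -630*(-1/4970521) = 630/4970521 ≈ 0.00012675)
K(c, f) = 226 - 1559*c*f/3 (K(c, f) = -((1559*c)*f - 678)/3 = -(1559*c*f - 678)/3 = -(-678 + 1559*c*f)/3 = 226 - 1559*c*f/3)
√(K(-305, 201) + P) = √((226 - 1559/3*(-305)*201) + 630/4970521) = √((226 + 31858165) + 630/4970521) = √(31858391 + 630/4970521) = √(158352801492341/4970521) = √787095925226512279661/4970521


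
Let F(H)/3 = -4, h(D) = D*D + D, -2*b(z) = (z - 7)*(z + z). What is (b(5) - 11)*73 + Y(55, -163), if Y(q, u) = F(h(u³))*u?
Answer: 1883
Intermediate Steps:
b(z) = -z*(-7 + z) (b(z) = -(z - 7)*(z + z)/2 = -(-7 + z)*2*z/2 = -z*(-7 + z))
h(D) = D + D² (h(D) = D² + D = D + D²)
F(H) = -12 (F(H) = 3*(-4) = -12)
Y(q, u) = -12*u
(b(5) - 11)*73 + Y(55, -163) = (5*(7 - 1*5) - 11)*73 - 12*(-163) = (5*(7 - 5) - 11)*73 + 1956 = (5*2 - 11)*73 + 1956 = (10 - 11)*73 + 1956 = -1*73 + 1956 = -73 + 1956 = 1883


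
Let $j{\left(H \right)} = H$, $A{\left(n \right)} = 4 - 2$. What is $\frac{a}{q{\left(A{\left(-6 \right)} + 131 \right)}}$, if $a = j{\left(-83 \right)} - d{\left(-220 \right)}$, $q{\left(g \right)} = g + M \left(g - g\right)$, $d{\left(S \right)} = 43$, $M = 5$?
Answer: $- \frac{18}{19} \approx -0.94737$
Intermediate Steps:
$A{\left(n \right)} = 2$ ($A{\left(n \right)} = 4 - 2 = 2$)
$q{\left(g \right)} = g$ ($q{\left(g \right)} = g + 5 \left(g - g\right) = g + 5 \cdot 0 = g + 0 = g$)
$a = -126$ ($a = -83 - 43 = -126$)
$\frac{a}{q{\left(A{\left(-6 \right)} + 131 \right)}} = - \frac{126}{2 + 131} = - \frac{126}{133} = \left(-126\right) \frac{1}{133} = - \frac{18}{19}$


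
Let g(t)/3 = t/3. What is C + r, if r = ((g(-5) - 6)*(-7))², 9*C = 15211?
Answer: 68572/9 ≈ 7619.1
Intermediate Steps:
g(t) = t (g(t) = 3*(t/3) = t)
C = 15211/9 (C = (⅑)*15211 = 15211/9 ≈ 1690.1)
r = 5929 (r = ((-5 - 6)*(-7))² = (-11*(-7))² = 77² = 5929)
C + r = 15211/9 + 5929 = 68572/9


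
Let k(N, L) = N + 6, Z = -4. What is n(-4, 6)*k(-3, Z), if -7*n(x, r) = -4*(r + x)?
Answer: 24/7 ≈ 3.4286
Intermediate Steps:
k(N, L) = 6 + N
n(x, r) = 4*r/7 + 4*x/7 (n(x, r) = -(-4)*(r + x)/7 = -(-4*r - 4*x)/7 = 4*r/7 + 4*x/7)
n(-4, 6)*k(-3, Z) = ((4/7)*6 + (4/7)*(-4))*(6 - 3) = (24/7 - 16/7)*3 = (8/7)*3 = 24/7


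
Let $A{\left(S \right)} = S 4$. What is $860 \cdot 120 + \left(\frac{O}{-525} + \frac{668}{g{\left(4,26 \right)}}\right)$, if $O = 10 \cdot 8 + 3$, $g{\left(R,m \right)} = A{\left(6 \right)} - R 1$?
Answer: $\frac{54197452}{525} \approx 1.0323 \cdot 10^{5}$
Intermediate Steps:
$A{\left(S \right)} = 4 S$
$g{\left(R,m \right)} = 24 - R$ ($g{\left(R,m \right)} = 4 \cdot 6 - R 1 = 24 - R$)
$O = 83$ ($O = 80 + 3 = 83$)
$860 \cdot 120 + \left(\frac{O}{-525} + \frac{668}{g{\left(4,26 \right)}}\right) = 860 \cdot 120 + \left(\frac{83}{-525} + \frac{668}{24 - 4}\right) = 103200 + \left(83 \left(- \frac{1}{525}\right) + \frac{668}{24 - 4}\right) = 103200 - \left(\frac{83}{525} - \frac{668}{20}\right) = 103200 + \left(- \frac{83}{525} + 668 \cdot \frac{1}{20}\right) = 103200 + \left(- \frac{83}{525} + \frac{167}{5}\right) = 103200 + \frac{17452}{525} = \frac{54197452}{525}$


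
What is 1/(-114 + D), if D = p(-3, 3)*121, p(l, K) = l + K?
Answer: -1/114 ≈ -0.0087719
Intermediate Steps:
p(l, K) = K + l
D = 0 (D = (3 - 3)*121 = 0*121 = 0)
1/(-114 + D) = 1/(-114 + 0) = 1/(-114) = -1/114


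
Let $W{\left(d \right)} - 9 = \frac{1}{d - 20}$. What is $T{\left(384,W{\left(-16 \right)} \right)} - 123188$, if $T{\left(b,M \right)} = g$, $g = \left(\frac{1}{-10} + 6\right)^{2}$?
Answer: $- \frac{12315319}{100} \approx -1.2315 \cdot 10^{5}$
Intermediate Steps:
$W{\left(d \right)} = 9 + \frac{1}{-20 + d}$ ($W{\left(d \right)} = 9 + \frac{1}{d - 20} = 9 + \frac{1}{-20 + d}$)
$g = \frac{3481}{100}$ ($g = \left(- \frac{1}{10} + 6\right)^{2} = \left(\frac{59}{10}\right)^{2} = \frac{3481}{100} \approx 34.81$)
$T{\left(b,M \right)} = \frac{3481}{100}$
$T{\left(384,W{\left(-16 \right)} \right)} - 123188 = \frac{3481}{100} - 123188 = - \frac{12315319}{100}$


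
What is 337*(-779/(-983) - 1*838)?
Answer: -277342575/983 ≈ -2.8214e+5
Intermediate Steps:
337*(-779/(-983) - 1*838) = 337*(-779*(-1/983) - 838) = 337*(779/983 - 838) = 337*(-822975/983) = -277342575/983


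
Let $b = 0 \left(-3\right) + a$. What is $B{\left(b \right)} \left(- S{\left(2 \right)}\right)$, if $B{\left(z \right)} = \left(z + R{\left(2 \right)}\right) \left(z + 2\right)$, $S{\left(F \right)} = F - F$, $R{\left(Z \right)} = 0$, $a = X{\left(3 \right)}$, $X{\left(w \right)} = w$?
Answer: $0$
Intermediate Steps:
$a = 3$
$S{\left(F \right)} = 0$
$b = 3$ ($b = 0 \left(-3\right) + 3 = 0 + 3 = 3$)
$B{\left(z \right)} = z \left(2 + z\right)$ ($B{\left(z \right)} = \left(z + 0\right) \left(z + 2\right) = z \left(2 + z\right)$)
$B{\left(b \right)} \left(- S{\left(2 \right)}\right) = 3 \left(2 + 3\right) \left(\left(-1\right) 0\right) = 3 \cdot 5 \cdot 0 = 15 \cdot 0 = 0$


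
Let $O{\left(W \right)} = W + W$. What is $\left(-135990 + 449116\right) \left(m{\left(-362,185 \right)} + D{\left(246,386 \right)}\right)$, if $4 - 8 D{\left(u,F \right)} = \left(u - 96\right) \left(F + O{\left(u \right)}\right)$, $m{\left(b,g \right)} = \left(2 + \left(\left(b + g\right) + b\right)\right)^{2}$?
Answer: $85141151282$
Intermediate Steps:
$O{\left(W \right)} = 2 W$
$m{\left(b,g \right)} = \left(2 + g + 2 b\right)^{2}$ ($m{\left(b,g \right)} = \left(2 + \left(g + 2 b\right)\right)^{2} = \left(2 + g + 2 b\right)^{2}$)
$D{\left(u,F \right)} = \frac{1}{2} - \frac{\left(-96 + u\right) \left(F + 2 u\right)}{8}$ ($D{\left(u,F \right)} = \frac{1}{2} - \frac{\left(u - 96\right) \left(F + 2 u\right)}{8} = \frac{1}{2} - \frac{\left(-96 + u\right) \left(F + 2 u\right)}{8}$)
$\left(-135990 + 449116\right) \left(m{\left(-362,185 \right)} + D{\left(246,386 \right)}\right) = \left(-135990 + 449116\right) \left(\left(2 + 185 + 2 \left(-362\right)\right)^{2} + \left(\frac{1}{2} + 12 \cdot 386 + 24 \cdot 246 - \frac{246^{2}}{4} - \frac{193}{4} \cdot 246\right)\right) = 313126 \left(\left(2 + 185 - 724\right)^{2} + \left(\frac{1}{2} + 4632 + 5904 - 15129 - \frac{23739}{2}\right)\right) = 313126 \left(\left(-537\right)^{2} + \left(\frac{1}{2} + 4632 + 5904 - 15129 - \frac{23739}{2}\right)\right) = 313126 \left(288369 - 16462\right) = 313126 \cdot 271907 = 85141151282$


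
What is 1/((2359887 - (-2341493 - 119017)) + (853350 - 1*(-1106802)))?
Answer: 1/6780549 ≈ 1.4748e-7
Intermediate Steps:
1/((2359887 - (-2341493 - 119017)) + (853350 - 1*(-1106802))) = 1/((2359887 - 1*(-2460510)) + (853350 + 1106802)) = 1/((2359887 + 2460510) + 1960152) = 1/(4820397 + 1960152) = 1/6780549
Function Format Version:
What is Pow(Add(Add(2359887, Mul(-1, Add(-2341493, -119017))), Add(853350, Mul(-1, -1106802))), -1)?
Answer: Rational(1, 6780549) ≈ 1.4748e-7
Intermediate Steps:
Pow(Add(Add(2359887, Mul(-1, Add(-2341493, -119017))), Add(853350, Mul(-1, -1106802))), -1) = Pow(Add(Add(2359887, Mul(-1, -2460510)), Add(853350, 1106802)), -1) = Pow(Add(Add(2359887, 2460510), 1960152), -1) = Pow(Add(4820397, 1960152), -1) = Pow(6780549, -1) = Rational(1, 6780549)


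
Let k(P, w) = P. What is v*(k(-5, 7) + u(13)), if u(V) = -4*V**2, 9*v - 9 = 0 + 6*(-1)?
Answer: -227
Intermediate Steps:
v = 1/3 (v = 1 + (0 + 6*(-1))/9 = 1 + (0 - 6)/9 = 1 + (1/9)*(-6) = 1 - 2/3 = 1/3 ≈ 0.33333)
v*(k(-5, 7) + u(13)) = (-5 - 4*13**2)/3 = (-5 - 4*169)/3 = (-5 - 676)/3 = (1/3)*(-681) = -227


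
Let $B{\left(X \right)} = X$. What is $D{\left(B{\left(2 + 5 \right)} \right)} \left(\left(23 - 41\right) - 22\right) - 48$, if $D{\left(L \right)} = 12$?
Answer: $-528$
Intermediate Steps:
$D{\left(B{\left(2 + 5 \right)} \right)} \left(\left(23 - 41\right) - 22\right) - 48 = 12 \left(\left(23 - 41\right) - 22\right) - 48 = 12 \left(-18 - 22\right) - 48 = 12 \left(-40\right) - 48 = -480 - 48 = -528$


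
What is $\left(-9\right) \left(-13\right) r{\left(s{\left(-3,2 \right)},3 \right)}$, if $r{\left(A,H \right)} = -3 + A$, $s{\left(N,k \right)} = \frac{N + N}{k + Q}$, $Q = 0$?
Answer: $-702$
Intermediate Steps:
$s{\left(N,k \right)} = \frac{2 N}{k}$ ($s{\left(N,k \right)} = \frac{N + N}{k + 0} = \frac{2 N}{k}$)
$\left(-9\right) \left(-13\right) r{\left(s{\left(-3,2 \right)},3 \right)} = \left(-9\right) \left(-13\right) \left(-3 + 2 \left(-3\right) \frac{1}{2}\right) = 117 \left(-3 + 2 \left(-3\right) \frac{1}{2}\right) = 117 \left(-3 - 3\right) = 117 \left(-6\right) = -702$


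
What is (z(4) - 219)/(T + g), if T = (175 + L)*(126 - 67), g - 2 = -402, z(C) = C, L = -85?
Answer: -43/982 ≈ -0.043788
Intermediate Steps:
g = -400 (g = 2 - 402 = -400)
T = 5310 (T = (175 - 85)*(126 - 67) = 90*59 = 5310)
(z(4) - 219)/(T + g) = (4 - 219)/(5310 - 400) = -215/4910 = -215*1/4910 = -43/982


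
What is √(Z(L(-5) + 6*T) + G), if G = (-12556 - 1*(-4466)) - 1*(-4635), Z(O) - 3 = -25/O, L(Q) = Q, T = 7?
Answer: I*√4726713/37 ≈ 58.759*I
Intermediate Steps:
Z(O) = 3 - 25/O
G = -3455 (G = (-12556 + 4466) + 4635 = -8090 + 4635 = -3455)
√(Z(L(-5) + 6*T) + G) = √((3 - 25/(-5 + 6*7)) - 3455) = √((3 - 25/(-5 + 42)) - 3455) = √((3 - 25/37) - 3455) = √(86/37 - 3455) = √(-127749/37) = I*√4726713/37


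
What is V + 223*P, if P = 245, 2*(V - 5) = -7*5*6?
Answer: 54535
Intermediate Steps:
V = -100 (V = 5 + (-7*5*6)/2 = 5 + (-35*6)/2 = 5 + (½)*(-210) = 5 - 105 = -100)
V + 223*P = -100 + 223*245 = -100 + 54635 = 54535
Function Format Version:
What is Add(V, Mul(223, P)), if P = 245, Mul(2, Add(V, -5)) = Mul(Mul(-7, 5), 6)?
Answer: 54535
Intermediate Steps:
V = -100 (V = Add(5, Mul(Rational(1, 2), Mul(Mul(-7, 5), 6))) = Add(5, Mul(Rational(1, 2), Mul(-35, 6))) = Add(5, Mul(Rational(1, 2), -210)) = Add(5, -105) = -100)
Add(V, Mul(223, P)) = Add(-100, Mul(223, 245)) = Add(-100, 54635) = 54535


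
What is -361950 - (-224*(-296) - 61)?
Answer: -428193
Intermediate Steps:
-361950 - (-224*(-296) - 61) = -361950 - (66304 - 61) = -361950 - 1*66243 = -361950 - 66243 = -428193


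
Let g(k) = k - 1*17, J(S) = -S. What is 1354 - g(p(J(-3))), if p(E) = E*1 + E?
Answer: 1365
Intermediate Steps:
p(E) = 2*E (p(E) = E + E = 2*E)
g(k) = -17 + k (g(k) = k - 17 = -17 + k)
1354 - g(p(J(-3))) = 1354 - (-17 + 2*(-1*(-3))) = 1354 - (-17 + 2*3) = 1354 - (-17 + 6) = 1354 - 1*(-11) = 1354 + 11 = 1365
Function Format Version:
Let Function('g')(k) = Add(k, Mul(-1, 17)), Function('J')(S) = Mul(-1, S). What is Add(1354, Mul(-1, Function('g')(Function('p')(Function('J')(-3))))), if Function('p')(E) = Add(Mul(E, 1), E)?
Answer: 1365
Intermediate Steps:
Function('p')(E) = Mul(2, E) (Function('p')(E) = Add(E, E) = Mul(2, E))
Function('g')(k) = Add(-17, k) (Function('g')(k) = Add(k, -17) = Add(-17, k))
Add(1354, Mul(-1, Function('g')(Function('p')(Function('J')(-3))))) = Add(1354, Mul(-1, Add(-17, Mul(2, Mul(-1, -3))))) = Add(1354, Mul(-1, Add(-17, Mul(2, 3)))) = Add(1354, Mul(-1, Add(-17, 6))) = Add(1354, Mul(-1, -11)) = Add(1354, 11) = 1365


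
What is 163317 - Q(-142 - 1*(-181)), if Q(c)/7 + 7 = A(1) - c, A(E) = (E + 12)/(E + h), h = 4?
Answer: 818104/5 ≈ 1.6362e+5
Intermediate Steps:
A(E) = (12 + E)/(4 + E) (A(E) = (E + 12)/(E + 4) = (12 + E)/(4 + E))
Q(c) = -154/5 - 7*c (Q(c) = -49 + 7*((12 + 1)/(4 + 1) - c) = -49 + 7*(13/5 - c) = -49 + (91/5 - 7*c) = -154/5 - 7*c)
163317 - Q(-142 - 1*(-181)) = 163317 - (-154/5 - 7*(-142 - 1*(-181))) = 163317 - (-154/5 - 7*(-142 + 181)) = 163317 - (-154/5 - 7*39) = 163317 - (-154/5 - 273) = 163317 - 1*(-1519/5) = 163317 + 1519/5 = 818104/5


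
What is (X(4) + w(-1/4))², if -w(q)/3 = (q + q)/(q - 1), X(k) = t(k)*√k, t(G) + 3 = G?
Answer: 16/25 ≈ 0.64000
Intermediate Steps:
t(G) = -3 + G
X(k) = √k*(-3 + k) (X(k) = (-3 + k)*√k = √k*(-3 + k))
w(q) = -6*q/(-1 + q) (w(q) = -3*(q + q)/(q - 1) = -3*2*q/(-1 + q) = -6*q/(-1 + q))
(X(4) + w(-1/4))² = (√4*(-3 + 4) - 6*(-1/4)/(-1 - 1/4))² = (2*1 - 6*(-1*¼)/(-1 - 1*¼))² = (2 - 6*(-¼)/(-1 - ¼))² = (2 - 6*(-¼)/(-5/4))² = (2 - 6*(-¼)*(-⅘))² = (2 - 6/5)² = (⅘)² = 16/25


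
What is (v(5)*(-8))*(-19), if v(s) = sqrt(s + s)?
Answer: 152*sqrt(10) ≈ 480.67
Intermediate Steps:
v(s) = sqrt(2)*sqrt(s) (v(s) = sqrt(2*s) = sqrt(2)*sqrt(s))
(v(5)*(-8))*(-19) = ((sqrt(2)*sqrt(5))*(-8))*(-19) = (sqrt(10)*(-8))*(-19) = -8*sqrt(10)*(-19) = 152*sqrt(10)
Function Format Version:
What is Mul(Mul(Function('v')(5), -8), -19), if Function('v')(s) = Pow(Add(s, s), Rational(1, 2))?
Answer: Mul(152, Pow(10, Rational(1, 2))) ≈ 480.67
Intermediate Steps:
Function('v')(s) = Mul(Pow(2, Rational(1, 2)), Pow(s, Rational(1, 2))) (Function('v')(s) = Pow(Mul(2, s), Rational(1, 2)) = Mul(Pow(2, Rational(1, 2)), Pow(s, Rational(1, 2))))
Mul(Mul(Function('v')(5), -8), -19) = Mul(Mul(Mul(Pow(2, Rational(1, 2)), Pow(5, Rational(1, 2))), -8), -19) = Mul(Mul(Pow(10, Rational(1, 2)), -8), -19) = Mul(Mul(-8, Pow(10, Rational(1, 2))), -19) = Mul(152, Pow(10, Rational(1, 2)))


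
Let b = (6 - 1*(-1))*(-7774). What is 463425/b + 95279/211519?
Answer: -13262614279/1644348706 ≈ -8.0656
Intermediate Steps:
b = -54418 (b = (6 + 1)*(-7774) = 7*(-7774) = -54418)
463425/b + 95279/211519 = 463425/(-54418) + 95279/211519 = 463425*(-1/54418) + 95279*(1/211519) = -463425/54418 + 95279/211519 = -13262614279/1644348706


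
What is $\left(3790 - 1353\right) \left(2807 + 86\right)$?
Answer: $7050241$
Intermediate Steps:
$\left(3790 - 1353\right) \left(2807 + 86\right) = 2437 \cdot 2893 = 7050241$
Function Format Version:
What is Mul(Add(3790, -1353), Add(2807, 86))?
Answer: 7050241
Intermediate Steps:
Mul(Add(3790, -1353), Add(2807, 86)) = Mul(2437, 2893) = 7050241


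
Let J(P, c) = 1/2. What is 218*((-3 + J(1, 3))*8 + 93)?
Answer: 15914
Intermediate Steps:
J(P, c) = 1/2
218*((-3 + J(1, 3))*8 + 93) = 218*((-3 + 1/2)*8 + 93) = 218*(-5/2*8 + 93) = 218*(-20 + 93) = 218*73 = 15914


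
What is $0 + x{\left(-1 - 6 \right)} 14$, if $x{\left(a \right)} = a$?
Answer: $-98$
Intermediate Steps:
$0 + x{\left(-1 - 6 \right)} 14 = 0 + \left(-1 - 6\right) 14 = 0 - 98 = -98$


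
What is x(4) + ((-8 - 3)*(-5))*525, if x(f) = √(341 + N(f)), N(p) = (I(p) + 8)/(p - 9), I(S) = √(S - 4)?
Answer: 28875 + √8485/5 ≈ 28893.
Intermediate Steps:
I(S) = √(-4 + S)
N(p) = (8 + √(-4 + p))/(-9 + p) (N(p) = (√(-4 + p) + 8)/(p - 9) = (8 + √(-4 + p))/(-9 + p))
x(f) = √(341 + (8 + √(-4 + f))/(-9 + f))
x(4) + ((-8 - 3)*(-5))*525 = √((-3061 + √(-4 + 4) + 341*4)/(-9 + 4)) + ((-8 - 3)*(-5))*525 = √((-3061 + √0 + 1364)/(-5)) - 11*(-5)*525 = √(-(-3061 + 0 + 1364)/5) + 55*525 = √(-⅕*(-1697)) + 28875 = √(1697/5) + 28875 = √8485/5 + 28875 = 28875 + √8485/5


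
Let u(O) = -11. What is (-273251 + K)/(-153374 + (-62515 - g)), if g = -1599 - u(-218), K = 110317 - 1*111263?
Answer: 274197/214301 ≈ 1.2795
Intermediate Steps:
K = -946 (K = 110317 - 111263 = -946)
g = -1588 (g = -1599 - 1*(-11) = -1599 + 11 = -1588)
(-273251 + K)/(-153374 + (-62515 - g)) = (-273251 - 946)/(-153374 + (-62515 - 1*(-1588))) = -274197/(-153374 + (-62515 + 1588)) = -274197/(-153374 - 60927) = -274197/(-214301) = -274197*(-1/214301) = 274197/214301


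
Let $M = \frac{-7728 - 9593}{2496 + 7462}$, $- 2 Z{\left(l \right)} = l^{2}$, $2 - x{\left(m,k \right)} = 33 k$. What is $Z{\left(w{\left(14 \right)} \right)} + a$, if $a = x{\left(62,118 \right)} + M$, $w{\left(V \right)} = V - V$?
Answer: $- \frac{38773857}{9958} \approx -3893.7$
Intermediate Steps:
$w{\left(V \right)} = 0$
$x{\left(m,k \right)} = 2 - 33 k$
$Z{\left(l \right)} = - \frac{l^{2}}{2}$
$M = - \frac{17321}{9958} \approx -1.7394$
$a = - \frac{38773857}{9958}$ ($a = \left(2 - 3894\right) - \frac{17321}{9958} = -3892 - \frac{17321}{9958} = - \frac{38773857}{9958} \approx -3893.7$)
$Z{\left(w{\left(14 \right)} \right)} + a = - \frac{0^{2}}{2} - \frac{38773857}{9958} = \left(- \frac{1}{2}\right) 0 - \frac{38773857}{9958} = 0 - \frac{38773857}{9958} = - \frac{38773857}{9958}$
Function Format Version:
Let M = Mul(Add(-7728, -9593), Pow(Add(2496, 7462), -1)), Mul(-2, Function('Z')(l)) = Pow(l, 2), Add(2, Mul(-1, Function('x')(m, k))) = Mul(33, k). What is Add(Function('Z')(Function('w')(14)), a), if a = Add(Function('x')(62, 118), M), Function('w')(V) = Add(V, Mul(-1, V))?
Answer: Rational(-38773857, 9958) ≈ -3893.7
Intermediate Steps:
Function('w')(V) = 0
Function('x')(m, k) = Add(2, Mul(-33, k)) (Function('x')(m, k) = Add(2, Mul(-1, Mul(33, k))) = Add(2, Mul(-33, k)))
Function('Z')(l) = Mul(Rational(-1, 2), Pow(l, 2))
M = Rational(-17321, 9958) (M = Mul(-17321, Pow(9958, -1)) = Mul(-17321, Rational(1, 9958)) = Rational(-17321, 9958) ≈ -1.7394)
a = Rational(-38773857, 9958) (a = Add(Add(2, Mul(-33, 118)), Rational(-17321, 9958)) = Add(Add(2, -3894), Rational(-17321, 9958)) = Add(-3892, Rational(-17321, 9958)) = Rational(-38773857, 9958) ≈ -3893.7)
Add(Function('Z')(Function('w')(14)), a) = Add(Mul(Rational(-1, 2), Pow(0, 2)), Rational(-38773857, 9958)) = Add(Mul(Rational(-1, 2), 0), Rational(-38773857, 9958)) = Add(0, Rational(-38773857, 9958)) = Rational(-38773857, 9958)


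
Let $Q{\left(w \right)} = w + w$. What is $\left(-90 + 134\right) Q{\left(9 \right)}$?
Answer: $792$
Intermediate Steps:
$Q{\left(w \right)} = 2 w$
$\left(-90 + 134\right) Q{\left(9 \right)} = \left(-90 + 134\right) 2 \cdot 9 = 44 \cdot 18 = 792$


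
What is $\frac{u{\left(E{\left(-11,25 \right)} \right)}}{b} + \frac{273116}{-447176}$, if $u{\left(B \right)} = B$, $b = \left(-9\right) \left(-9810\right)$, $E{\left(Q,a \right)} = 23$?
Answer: $- \frac{1506445412}{2467573065} \approx -0.6105$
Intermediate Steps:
$b = 88290$
$\frac{u{\left(E{\left(-11,25 \right)} \right)}}{b} + \frac{273116}{-447176} = \frac{23}{88290} + \frac{273116}{-447176} = 23 \cdot \frac{1}{88290} + 273116 \left(- \frac{1}{447176}\right) = \frac{23}{88290} - \frac{68279}{111794} = - \frac{1506445412}{2467573065}$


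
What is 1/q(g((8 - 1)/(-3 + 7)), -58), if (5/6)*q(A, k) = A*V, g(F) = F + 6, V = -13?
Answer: -10/1209 ≈ -0.0082713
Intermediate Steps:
g(F) = 6 + F
q(A, k) = -78*A/5 (q(A, k) = 6*(A*(-13))/5 = 6*(-13*A)/5 = -78*A/5)
1/q(g((8 - 1)/(-3 + 7)), -58) = 1/(-78*(6 + (8 - 1)/(-3 + 7))/5) = 1/(-78*(6 + 7/4)/5) = 1/(-78/5*31/4) = 1/(-1209/10) = -10/1209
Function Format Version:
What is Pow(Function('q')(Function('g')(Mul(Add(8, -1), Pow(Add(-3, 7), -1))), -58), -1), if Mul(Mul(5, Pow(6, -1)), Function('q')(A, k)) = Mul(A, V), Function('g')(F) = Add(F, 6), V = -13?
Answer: Rational(-10, 1209) ≈ -0.0082713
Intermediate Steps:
Function('g')(F) = Add(6, F)
Function('q')(A, k) = Mul(Rational(-78, 5), A) (Function('q')(A, k) = Mul(Rational(6, 5), Mul(A, -13)) = Mul(Rational(6, 5), Mul(-13, A)) = Mul(Rational(-78, 5), A))
Pow(Function('q')(Function('g')(Mul(Add(8, -1), Pow(Add(-3, 7), -1))), -58), -1) = Pow(Mul(Rational(-78, 5), Add(6, Mul(Add(8, -1), Pow(Add(-3, 7), -1)))), -1) = Pow(Mul(Rational(-78, 5), Add(6, Mul(7, Pow(4, -1)))), -1) = Pow(Mul(Rational(-78, 5), Add(6, Mul(7, Rational(1, 4)))), -1) = Pow(Mul(Rational(-78, 5), Add(6, Rational(7, 4))), -1) = Pow(Mul(Rational(-78, 5), Rational(31, 4)), -1) = Pow(Rational(-1209, 10), -1) = Rational(-10, 1209)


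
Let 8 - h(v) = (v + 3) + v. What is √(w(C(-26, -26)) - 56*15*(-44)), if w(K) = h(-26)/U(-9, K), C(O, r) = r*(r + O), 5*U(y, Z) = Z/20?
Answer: √24987810/26 ≈ 192.26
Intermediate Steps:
U(y, Z) = Z/100 (U(y, Z) = (Z/20)/5 = Z/100)
h(v) = 5 - 2*v (h(v) = 8 - ((v + 3) + v) = 8 - ((3 + v) + v) = 8 - (3 + 2*v) = 8 + (-3 - 2*v) = 5 - 2*v)
C(O, r) = r*(O + r)
w(K) = 5700/K (w(K) = (5 - 2*(-26))/((K/100)) = (5 + 52)*(100/K) = 57*(100/K) = 5700/K)
√(w(C(-26, -26)) - 56*15*(-44)) = √(5700/((-26*(-26 - 26))) - 56*15*(-44)) = √(5700/((-26*(-52))) - 840*(-44)) = √(5700/1352 + 36960) = √(5700*(1/1352) + 36960) = √(1425/338 + 36960) = √(12493905/338) = √24987810/26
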